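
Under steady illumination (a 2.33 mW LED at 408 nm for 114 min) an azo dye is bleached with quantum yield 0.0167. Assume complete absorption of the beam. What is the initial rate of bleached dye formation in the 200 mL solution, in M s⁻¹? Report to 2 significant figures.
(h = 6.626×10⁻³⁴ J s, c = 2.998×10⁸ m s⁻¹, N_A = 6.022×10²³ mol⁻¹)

Photon energy at 408 nm: hc/λ = (6.626×10⁻³⁴)(2.998×10⁸)/(408×10⁻⁹) = 4.869×10⁻¹⁹ J.
Energy delivered: (2.33 mW)(6840 s) = 15.94 J.
Photons incident: 15.94 / 4.869×10⁻¹⁹ = 3.274×10¹⁹, i.e. 3.274×10¹⁹/6.022×10²³ = 5.437×10⁻⁵ mol.
Product formed: 0.0167 × 5.437×10⁻⁵ = 9.080×10⁻⁷ mol.
Rate: 9.080×10⁻⁷ mol / (6840 s × 0.2 L) = 6.6×10⁻¹⁰ M s⁻¹.

6.6×10⁻¹⁰ M s⁻¹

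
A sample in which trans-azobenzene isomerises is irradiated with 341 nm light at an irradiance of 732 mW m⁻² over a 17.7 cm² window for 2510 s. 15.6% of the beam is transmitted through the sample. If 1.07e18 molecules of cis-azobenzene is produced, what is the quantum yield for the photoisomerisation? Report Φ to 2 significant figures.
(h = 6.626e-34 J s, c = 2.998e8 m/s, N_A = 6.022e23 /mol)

Φ = 0.23

Product: 1.07e18 / 6.022e23 = 1.777e-6 mol.
Photon energy at 341 nm: hc/λ = (6.626e-34)(2.998e8)/(341e-9) = 5.825e-19 J.
Energy delivered: (732 mW m⁻²)(17.7e-4 m²)(2510 s) = 3.252 J.
Photons incident: 3.252 / 5.825e-19 = 5.583e18, i.e. 5.583e18/6.022e23 = 9.271e-6 mol.
Fraction absorbed: 1 − 15.6/100 = 0.8440.
Photons absorbed: 0.8440 × 9.271e-6 = 7.825e-6 mol.
Φ = 1.777e-6 mol / 7.825e-6 mol photons = 0.23.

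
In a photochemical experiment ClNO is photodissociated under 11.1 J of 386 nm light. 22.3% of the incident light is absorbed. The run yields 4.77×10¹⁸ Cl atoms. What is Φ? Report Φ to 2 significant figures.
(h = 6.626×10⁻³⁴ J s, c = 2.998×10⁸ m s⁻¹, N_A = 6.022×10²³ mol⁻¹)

Φ = 0.99

Product: 4.77×10¹⁸ / 6.022×10²³ = 7.921×10⁻⁶ mol.
Photon energy at 386 nm: hc/λ = (6.626×10⁻³⁴)(2.998×10⁸)/(386×10⁻⁹) = 5.146×10⁻¹⁹ J.
Photons incident: 11.1 / 5.146×10⁻¹⁹ = 2.157×10¹⁹, i.e. 2.157×10¹⁹/6.022×10²³ = 3.582×10⁻⁵ mol.
Photons absorbed: 0.223 × 3.582×10⁻⁵ = 7.988×10⁻⁶ mol.
Φ = 7.921×10⁻⁶ mol / 7.988×10⁻⁶ mol photons = 0.99.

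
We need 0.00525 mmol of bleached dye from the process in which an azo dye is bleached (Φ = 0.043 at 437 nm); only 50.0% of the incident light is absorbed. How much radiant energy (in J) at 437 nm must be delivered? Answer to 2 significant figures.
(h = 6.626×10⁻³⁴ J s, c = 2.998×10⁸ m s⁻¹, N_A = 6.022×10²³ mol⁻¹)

67 J

Product: 0.00525 mmol = 5.25×10⁻⁶ mol.
Photons that must be absorbed: 5.25×10⁻⁶ / 0.043 = 1.221×10⁻⁴ mol.
Incident photons needed: 1.221×10⁻⁴ / 0.500 = 2.442×10⁻⁴ mol.
Photon energy: hc/λ = 4.546×10⁻¹⁹ J; per mole, 2.738×10⁵ J mol⁻¹.
Energy required: 2.442×10⁻⁴ × 2.738×10⁵ = 67 J.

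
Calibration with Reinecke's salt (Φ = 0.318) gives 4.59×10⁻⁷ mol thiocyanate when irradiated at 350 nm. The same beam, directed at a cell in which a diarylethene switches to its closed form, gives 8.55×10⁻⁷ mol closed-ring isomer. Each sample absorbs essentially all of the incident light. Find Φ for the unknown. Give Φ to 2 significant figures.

Φ = 0.59

Photons absorbed by the actinometer: 4.59×10⁻⁷ / 0.318 = 1.443×10⁻⁶ mol.
Φ(unknown) = 8.55×10⁻⁷ / 1.443×10⁻⁶ = 0.59.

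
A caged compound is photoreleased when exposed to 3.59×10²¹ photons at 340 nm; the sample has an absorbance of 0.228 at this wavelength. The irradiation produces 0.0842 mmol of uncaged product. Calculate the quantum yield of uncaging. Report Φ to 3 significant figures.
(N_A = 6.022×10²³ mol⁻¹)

Φ = 0.0346

Product: 0.0842 mmol = 8.42×10⁻⁵ mol.
Moles of photons: 3.59×10²¹ / 6.022×10²³ = 0.005961 mol.
Fraction absorbed: 1 − 10^(−0.228) = 0.4084.
Photons absorbed: 0.4084 × 0.005961 = 0.002434 mol.
Φ = 8.42×10⁻⁵ mol / 0.002434 mol photons = 0.0346.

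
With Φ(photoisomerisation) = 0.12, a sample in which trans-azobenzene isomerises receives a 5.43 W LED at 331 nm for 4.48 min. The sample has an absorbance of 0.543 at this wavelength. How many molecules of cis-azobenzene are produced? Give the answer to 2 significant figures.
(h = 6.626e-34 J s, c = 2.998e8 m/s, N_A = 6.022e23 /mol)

Photon energy at 331 nm: hc/λ = (6.626e-34)(2.998e8)/(331e-9) = 6.001e-19 J.
Energy delivered: (5.43 W)(268.8 s) = 1460 J.
Photons incident: 1460 / 6.001e-19 = 2.433e21, i.e. 2.433e21/6.022e23 = 0.004040 mol.
Fraction absorbed: 1 − 10^(−0.543) = 0.7136.
Photons absorbed: 0.7136 × 0.004040 = 0.002883 mol.
Product: Φ × n_abs = 0.12 × 0.002883 = 3.460e-4 mol.
As a count: 3.460e-4 × 6.022e23 = 2.1e20.

2.1e20 molecules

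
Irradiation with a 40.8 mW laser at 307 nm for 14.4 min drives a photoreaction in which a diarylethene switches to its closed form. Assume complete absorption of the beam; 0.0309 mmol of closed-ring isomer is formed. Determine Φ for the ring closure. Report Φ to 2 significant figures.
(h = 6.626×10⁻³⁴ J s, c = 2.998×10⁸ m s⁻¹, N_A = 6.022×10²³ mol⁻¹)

Φ = 0.34

Product: 0.0309 mmol = 3.09×10⁻⁵ mol.
Photon energy at 307 nm: hc/λ = (6.626×10⁻³⁴)(2.998×10⁸)/(307×10⁻⁹) = 6.471×10⁻¹⁹ J.
Energy delivered: (40.8 mW)(864 s) = 35.25 J.
Photons incident: 35.25 / 6.471×10⁻¹⁹ = 5.447×10¹⁹, i.e. 5.447×10¹⁹/6.022×10²³ = 9.045×10⁻⁵ mol.
Φ = 3.09×10⁻⁵ mol / 9.045×10⁻⁵ mol photons = 0.34.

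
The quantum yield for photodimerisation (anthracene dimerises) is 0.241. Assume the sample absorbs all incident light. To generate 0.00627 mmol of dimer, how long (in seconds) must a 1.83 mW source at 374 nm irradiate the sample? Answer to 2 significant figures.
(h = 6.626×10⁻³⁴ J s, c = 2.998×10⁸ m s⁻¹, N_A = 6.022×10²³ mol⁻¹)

Product: 0.00627 mmol = 6.27×10⁻⁶ mol.
Photons that must be absorbed: 6.27×10⁻⁶ / 0.241 = 2.602×10⁻⁵ mol.
Photon energy: hc/λ = 5.311×10⁻¹⁹ J; per mole, 3.198×10⁵ J mol⁻¹.
Energy required: 2.602×10⁻⁵ × 3.198×10⁵ = 8.321 J.
Time: 8.321 J / 0.00183 W = 4500 s.

t ≈ 4500 s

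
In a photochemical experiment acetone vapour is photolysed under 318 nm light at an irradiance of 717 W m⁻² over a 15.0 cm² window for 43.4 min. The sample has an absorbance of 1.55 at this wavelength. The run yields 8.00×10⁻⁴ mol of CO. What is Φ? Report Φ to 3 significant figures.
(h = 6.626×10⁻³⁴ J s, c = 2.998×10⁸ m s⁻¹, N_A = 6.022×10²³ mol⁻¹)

Photon energy at 318 nm: hc/λ = (6.626×10⁻³⁴)(2.998×10⁸)/(318×10⁻⁹) = 6.247×10⁻¹⁹ J.
Energy delivered: (717 W m⁻²)(15.0×10⁻⁴ m²)(2604 s) = 2801 J.
Photons incident: 2801 / 6.247×10⁻¹⁹ = 4.484×10²¹, i.e. 4.484×10²¹/6.022×10²³ = 0.007446 mol.
Fraction absorbed: 1 − 10^(−1.55) = 0.9718.
Photons absorbed: 0.9718 × 0.007446 = 0.007236 mol.
Φ = 8.00×10⁻⁴ mol / 0.007236 mol photons = 0.111.

Φ = 0.111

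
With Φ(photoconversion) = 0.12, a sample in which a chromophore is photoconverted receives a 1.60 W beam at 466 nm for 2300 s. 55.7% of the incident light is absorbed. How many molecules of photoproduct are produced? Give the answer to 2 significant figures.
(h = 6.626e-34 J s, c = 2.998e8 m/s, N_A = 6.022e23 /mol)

5.8e20 molecules

Photon energy at 466 nm: hc/λ = (6.626e-34)(2.998e8)/(466e-9) = 4.263e-19 J.
Energy delivered: (1.60 W)(2300 s) = 3680 J.
Photons incident: 3680 / 4.263e-19 = 8.632e21, i.e. 8.632e21/6.022e23 = 0.01433 mol.
Photons absorbed: 0.557 × 0.01433 = 0.007982 mol.
Product: Φ × n_abs = 0.12 × 0.007982 = 9.578e-4 mol.
As a count: 9.578e-4 × 6.022e23 = 5.8e20.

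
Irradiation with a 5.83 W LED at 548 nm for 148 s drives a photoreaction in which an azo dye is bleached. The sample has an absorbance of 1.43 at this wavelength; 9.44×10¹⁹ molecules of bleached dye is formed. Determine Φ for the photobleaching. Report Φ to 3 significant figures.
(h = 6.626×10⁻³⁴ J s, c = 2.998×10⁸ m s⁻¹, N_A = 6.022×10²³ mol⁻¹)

Φ = 0.0412

Product: 9.44×10¹⁹ / 6.022×10²³ = 1.568×10⁻⁴ mol.
Photon energy at 548 nm: hc/λ = (6.626×10⁻³⁴)(2.998×10⁸)/(548×10⁻⁹) = 3.625×10⁻¹⁹ J.
Energy delivered: (5.83 W)(148 s) = 862.8 J.
Photons incident: 862.8 / 3.625×10⁻¹⁹ = 2.380×10²¹, i.e. 2.380×10²¹/6.022×10²³ = 0.003952 mol.
Fraction absorbed: 1 − 10^(−1.43) = 0.9628.
Photons absorbed: 0.9628 × 0.003952 = 0.003805 mol.
Φ = 1.568×10⁻⁴ mol / 0.003805 mol photons = 0.0412.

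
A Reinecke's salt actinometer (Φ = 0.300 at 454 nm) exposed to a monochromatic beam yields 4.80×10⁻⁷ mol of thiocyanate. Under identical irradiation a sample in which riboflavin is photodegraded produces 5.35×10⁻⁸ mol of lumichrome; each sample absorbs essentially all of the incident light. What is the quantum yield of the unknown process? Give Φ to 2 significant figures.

Photons absorbed by the actinometer: 4.80×10⁻⁷ / 0.300 = 1.600×10⁻⁶ mol.
Φ(unknown) = 5.35×10⁻⁸ / 1.600×10⁻⁶ = 0.033.

Φ = 0.033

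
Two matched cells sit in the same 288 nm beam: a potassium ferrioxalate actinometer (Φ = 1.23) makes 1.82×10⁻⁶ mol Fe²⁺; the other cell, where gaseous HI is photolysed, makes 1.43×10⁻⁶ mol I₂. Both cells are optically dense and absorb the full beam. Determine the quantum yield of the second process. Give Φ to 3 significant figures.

Φ = 0.966

Photons absorbed by the actinometer: 1.82×10⁻⁶ / 1.23 = 1.480×10⁻⁶ mol.
Φ(unknown) = 1.43×10⁻⁶ / 1.480×10⁻⁶ = 0.966.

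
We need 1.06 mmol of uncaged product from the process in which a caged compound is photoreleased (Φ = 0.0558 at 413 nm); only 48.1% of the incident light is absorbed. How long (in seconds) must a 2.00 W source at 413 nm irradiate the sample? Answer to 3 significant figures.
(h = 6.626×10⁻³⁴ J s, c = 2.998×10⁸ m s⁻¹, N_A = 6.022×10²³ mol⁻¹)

t ≈ 5720 s

Product: 1.06 mmol = 0.00106 mol.
Photons that must be absorbed: 0.00106 / 0.0558 = 0.01900 mol.
Incident photons needed: 0.01900 / 0.481 = 0.03950 mol.
Photon energy: hc/λ = 4.810×10⁻¹⁹ J; per mole, 2.897×10⁵ J mol⁻¹.
Energy required: 0.03950 × 2.897×10⁵ = 1.144×10⁴ J.
Time: 1.144×10⁴ J / 2 W = 5720 s.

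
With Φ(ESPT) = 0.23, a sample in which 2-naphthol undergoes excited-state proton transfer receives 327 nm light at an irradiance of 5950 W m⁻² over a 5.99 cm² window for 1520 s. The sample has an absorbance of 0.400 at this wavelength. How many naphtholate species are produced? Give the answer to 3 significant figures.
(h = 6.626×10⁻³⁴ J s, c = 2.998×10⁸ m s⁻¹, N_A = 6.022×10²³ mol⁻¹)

1.23×10²¹ species

Photon energy at 327 nm: hc/λ = (6.626×10⁻³⁴)(2.998×10⁸)/(327×10⁻⁹) = 6.075×10⁻¹⁹ J.
Energy delivered: (5950 W m⁻²)(5.99×10⁻⁴ m²)(1520 s) = 5417 J.
Photons incident: 5417 / 6.075×10⁻¹⁹ = 8.917×10²¹, i.e. 8.917×10²¹/6.022×10²³ = 0.01481 mol.
Fraction absorbed: 1 − 10^(−0.400) = 0.6019.
Photons absorbed: 0.6019 × 0.01481 = 0.008914 mol.
Product: Φ × n_abs = 0.23 × 0.008914 = 0.002050 mol.
As a count: 0.002050 × 6.022×10²³ = 1.23×10²¹.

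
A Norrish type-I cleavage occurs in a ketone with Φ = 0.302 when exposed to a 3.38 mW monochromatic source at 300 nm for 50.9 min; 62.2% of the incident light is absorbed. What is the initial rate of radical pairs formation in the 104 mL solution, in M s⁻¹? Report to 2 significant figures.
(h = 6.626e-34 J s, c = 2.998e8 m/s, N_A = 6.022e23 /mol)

Photon energy at 300 nm: hc/λ = (6.626e-34)(2.998e8)/(300e-9) = 6.622e-19 J.
Energy delivered: (3.38 mW)(3054 s) = 10.32 J.
Photons incident: 10.32 / 6.622e-19 = 1.558e19, i.e. 1.558e19/6.022e23 = 2.587e-5 mol.
Photons absorbed: 0.622 × 2.587e-5 = 1.609e-5 mol.
Product formed: 0.302 × 1.609e-5 = 4.859e-6 mol.
Rate: 4.859e-6 mol / (3054 s × 0.104 L) = 1.5e-8 M s⁻¹.

1.5e-8 M s⁻¹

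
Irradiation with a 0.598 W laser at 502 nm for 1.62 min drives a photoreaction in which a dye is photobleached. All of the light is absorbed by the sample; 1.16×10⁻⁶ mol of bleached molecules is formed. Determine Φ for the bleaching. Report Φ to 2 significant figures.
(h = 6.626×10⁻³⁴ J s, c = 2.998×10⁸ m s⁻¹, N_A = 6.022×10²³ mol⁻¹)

Photon energy at 502 nm: hc/λ = (6.626×10⁻³⁴)(2.998×10⁸)/(502×10⁻⁹) = 3.957×10⁻¹⁹ J.
Energy delivered: (0.598 W)(97.2 s) = 58.13 J.
Photons incident: 58.13 / 3.957×10⁻¹⁹ = 1.469×10²⁰, i.e. 1.469×10²⁰/6.022×10²³ = 2.439×10⁻⁴ mol.
Φ = 1.16×10⁻⁶ mol / 2.439×10⁻⁴ mol photons = 0.0048.

Φ = 0.0048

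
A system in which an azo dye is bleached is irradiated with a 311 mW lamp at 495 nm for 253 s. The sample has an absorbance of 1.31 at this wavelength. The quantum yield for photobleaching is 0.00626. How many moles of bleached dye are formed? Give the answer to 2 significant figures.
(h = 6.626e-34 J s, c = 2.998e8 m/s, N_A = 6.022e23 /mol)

1.9e-6 mol

Photon energy at 495 nm: hc/λ = (6.626e-34)(2.998e8)/(495e-9) = 4.013e-19 J.
Energy delivered: (311 mW)(253 s) = 78.68 J.
Photons incident: 78.68 / 4.013e-19 = 1.961e20, i.e. 1.961e20/6.022e23 = 3.256e-4 mol.
Fraction absorbed: 1 − 10^(−1.31) = 0.9510.
Photons absorbed: 0.9510 × 3.256e-4 = 3.096e-4 mol.
Product: Φ × n_abs = 0.00626 × 3.096e-4 = 1.938e-6 mol.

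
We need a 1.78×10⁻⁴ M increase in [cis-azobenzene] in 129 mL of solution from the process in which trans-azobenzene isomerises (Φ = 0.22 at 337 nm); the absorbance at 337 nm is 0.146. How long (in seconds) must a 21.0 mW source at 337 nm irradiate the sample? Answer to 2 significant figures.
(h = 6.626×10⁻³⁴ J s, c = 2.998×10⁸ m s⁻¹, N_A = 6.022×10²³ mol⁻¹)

t ≈ 6200 s

Product: (1.78×10⁻⁴ M)(0.129 L) = 2.296×10⁻⁵ mol.
Photons that must be absorbed: 2.296×10⁻⁵ / 0.22 = 1.044×10⁻⁴ mol.
Fraction absorbed: 1 − 10^(−0.146) = 0.2855.
Incident photons needed: 1.044×10⁻⁴ / 0.2855 = 3.657×10⁻⁴ mol.
Photon energy: hc/λ = 5.895×10⁻¹⁹ J; per mole, 3.550×10⁵ J mol⁻¹.
Energy required: 3.657×10⁻⁴ × 3.550×10⁵ = 129.8 J.
Time: 129.8 J / 0.021 W = 6200 s.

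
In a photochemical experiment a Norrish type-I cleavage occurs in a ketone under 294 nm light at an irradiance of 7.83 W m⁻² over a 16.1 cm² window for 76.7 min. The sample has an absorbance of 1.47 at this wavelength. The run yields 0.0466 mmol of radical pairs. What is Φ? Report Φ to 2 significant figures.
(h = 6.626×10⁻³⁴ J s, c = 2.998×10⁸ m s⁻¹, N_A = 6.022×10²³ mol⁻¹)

Φ = 0.34

Product: 0.0466 mmol = 4.66×10⁻⁵ mol.
Photon energy at 294 nm: hc/λ = (6.626×10⁻³⁴)(2.998×10⁸)/(294×10⁻⁹) = 6.757×10⁻¹⁹ J.
Energy delivered: (7.83 W m⁻²)(16.1×10⁻⁴ m²)(4602 s) = 58.01 J.
Photons incident: 58.01 / 6.757×10⁻¹⁹ = 8.585×10¹⁹, i.e. 8.585×10¹⁹/6.022×10²³ = 1.426×10⁻⁴ mol.
Fraction absorbed: 1 − 10^(−1.47) = 0.9661.
Photons absorbed: 0.9661 × 1.426×10⁻⁴ = 1.378×10⁻⁴ mol.
Φ = 4.66×10⁻⁵ mol / 1.378×10⁻⁴ mol photons = 0.34.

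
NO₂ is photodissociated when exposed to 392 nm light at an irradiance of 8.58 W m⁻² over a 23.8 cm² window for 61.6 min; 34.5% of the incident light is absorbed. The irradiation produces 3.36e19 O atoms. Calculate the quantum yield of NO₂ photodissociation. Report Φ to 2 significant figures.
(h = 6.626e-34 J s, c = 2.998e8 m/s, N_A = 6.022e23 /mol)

Product: 3.36e19 / 6.022e23 = 5.580e-5 mol.
Photon energy at 392 nm: hc/λ = (6.626e-34)(2.998e8)/(392e-9) = 5.068e-19 J.
Energy delivered: (8.58 W m⁻²)(23.8e-4 m²)(3696 s) = 75.47 J.
Photons incident: 75.47 / 5.068e-19 = 1.489e20, i.e. 1.489e20/6.022e23 = 2.473e-4 mol.
Photons absorbed: 0.345 × 2.473e-4 = 8.532e-5 mol.
Φ = 5.580e-5 mol / 8.532e-5 mol photons = 0.65.

Φ = 0.65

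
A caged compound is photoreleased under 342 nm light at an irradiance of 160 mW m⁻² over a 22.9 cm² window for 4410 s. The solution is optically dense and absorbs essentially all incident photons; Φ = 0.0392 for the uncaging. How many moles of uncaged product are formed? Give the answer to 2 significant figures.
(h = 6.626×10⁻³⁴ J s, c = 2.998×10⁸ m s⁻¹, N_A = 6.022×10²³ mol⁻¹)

Photon energy at 342 nm: hc/λ = (6.626×10⁻³⁴)(2.998×10⁸)/(342×10⁻⁹) = 5.808×10⁻¹⁹ J.
Energy delivered: (160 mW m⁻²)(22.9×10⁻⁴ m²)(4410 s) = 1.616 J.
Photons incident: 1.616 / 5.808×10⁻¹⁹ = 2.782×10¹⁸, i.e. 2.782×10¹⁸/6.022×10²³ = 4.620×10⁻⁶ mol.
Product: Φ × n_abs = 0.0392 × 4.620×10⁻⁶ = 1.811×10⁻⁷ mol.

1.8×10⁻⁷ mol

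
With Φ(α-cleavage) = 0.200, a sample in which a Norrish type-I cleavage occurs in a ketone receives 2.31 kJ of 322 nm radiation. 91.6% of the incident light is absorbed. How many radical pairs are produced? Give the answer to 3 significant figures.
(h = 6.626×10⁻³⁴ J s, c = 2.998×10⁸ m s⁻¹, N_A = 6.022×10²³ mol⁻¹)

Photon energy at 322 nm: hc/λ = (6.626×10⁻³⁴)(2.998×10⁸)/(322×10⁻⁹) = 6.169×10⁻¹⁹ J.
Incident energy: 2.31 kJ = 2310 J.
Photons incident: 2310 / 6.169×10⁻¹⁹ = 3.745×10²¹, i.e. 3.745×10²¹/6.022×10²³ = 0.006219 mol.
Photons absorbed: 0.916 × 0.006219 = 0.005697 mol.
Product: Φ × n_abs = 0.200 × 0.005697 = 0.001139 mol.
As a count: 0.001139 × 6.022×10²³ = 6.86×10²⁰.

6.86×10²⁰ radical pairs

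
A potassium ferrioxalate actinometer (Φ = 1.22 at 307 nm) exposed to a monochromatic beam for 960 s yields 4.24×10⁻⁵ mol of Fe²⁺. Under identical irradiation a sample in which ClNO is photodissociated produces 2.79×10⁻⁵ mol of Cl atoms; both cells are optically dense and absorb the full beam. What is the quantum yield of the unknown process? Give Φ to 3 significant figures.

Φ = 0.803

Photons absorbed by the actinometer: 4.24×10⁻⁵ / 1.22 = 3.475×10⁻⁵ mol.
Φ(unknown) = 2.79×10⁻⁵ / 3.475×10⁻⁵ = 0.803.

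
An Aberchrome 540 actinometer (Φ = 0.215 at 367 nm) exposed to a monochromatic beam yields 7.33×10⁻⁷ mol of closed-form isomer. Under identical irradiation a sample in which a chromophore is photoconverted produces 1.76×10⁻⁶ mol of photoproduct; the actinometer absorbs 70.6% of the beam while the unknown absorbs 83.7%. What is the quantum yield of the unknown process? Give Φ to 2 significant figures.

Photons absorbed by the actinometer: 7.33×10⁻⁷ / 0.215 = 3.409×10⁻⁶ mol.
Incident flux: 3.409×10⁻⁶ / 0.706 = 4.829×10⁻⁶ einstein.
Absorbed by unknown: 0.837 × 4.829×10⁻⁶ = 4.042×10⁻⁶ mol.
Φ(unknown) = 1.76×10⁻⁶ / 4.042×10⁻⁶ = 0.44.

Φ = 0.44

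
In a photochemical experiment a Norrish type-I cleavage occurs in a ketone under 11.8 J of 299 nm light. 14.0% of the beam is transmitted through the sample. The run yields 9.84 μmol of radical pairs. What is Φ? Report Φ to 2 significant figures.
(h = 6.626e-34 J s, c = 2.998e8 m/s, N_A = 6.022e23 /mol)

Φ = 0.39

Product: 9.84 μmol = 9.84e-6 mol.
Photon energy at 299 nm: hc/λ = (6.626e-34)(2.998e8)/(299e-9) = 6.644e-19 J.
Photons incident: 11.8 / 6.644e-19 = 1.776e19, i.e. 1.776e19/6.022e23 = 2.949e-5 mol.
Fraction absorbed: 1 − 14.0/100 = 0.8600.
Photons absorbed: 0.8600 × 2.949e-5 = 2.536e-5 mol.
Φ = 9.84e-6 mol / 2.536e-5 mol photons = 0.39.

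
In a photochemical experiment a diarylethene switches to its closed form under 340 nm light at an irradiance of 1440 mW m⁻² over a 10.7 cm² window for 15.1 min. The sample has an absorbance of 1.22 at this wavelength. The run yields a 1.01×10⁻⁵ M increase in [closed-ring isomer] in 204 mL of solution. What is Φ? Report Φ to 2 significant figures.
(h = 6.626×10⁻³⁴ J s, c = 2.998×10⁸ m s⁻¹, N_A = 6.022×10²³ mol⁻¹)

Φ = 0.55

Product: (1.01×10⁻⁵ M)(0.204 L) = 2.060×10⁻⁶ mol.
Photon energy at 340 nm: hc/λ = (6.626×10⁻³⁴)(2.998×10⁸)/(340×10⁻⁹) = 5.843×10⁻¹⁹ J.
Energy delivered: (1440 mW m⁻²)(10.7×10⁻⁴ m²)(906 s) = 1.396 J.
Photons incident: 1.396 / 5.843×10⁻¹⁹ = 2.389×10¹⁸, i.e. 2.389×10¹⁸/6.022×10²³ = 3.967×10⁻⁶ mol.
Fraction absorbed: 1 − 10^(−1.22) = 0.9397.
Photons absorbed: 0.9397 × 3.967×10⁻⁶ = 3.728×10⁻⁶ mol.
Φ = 2.060×10⁻⁶ mol / 3.728×10⁻⁶ mol photons = 0.55.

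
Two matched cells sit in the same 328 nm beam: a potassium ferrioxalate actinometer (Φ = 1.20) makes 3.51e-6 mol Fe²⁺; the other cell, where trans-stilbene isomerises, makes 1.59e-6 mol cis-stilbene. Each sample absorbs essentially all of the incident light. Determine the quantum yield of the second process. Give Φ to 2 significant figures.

Photons absorbed by the actinometer: 3.51e-6 / 1.20 = 2.925e-6 mol.
Φ(unknown) = 1.59e-6 / 2.925e-6 = 0.54.

Φ = 0.54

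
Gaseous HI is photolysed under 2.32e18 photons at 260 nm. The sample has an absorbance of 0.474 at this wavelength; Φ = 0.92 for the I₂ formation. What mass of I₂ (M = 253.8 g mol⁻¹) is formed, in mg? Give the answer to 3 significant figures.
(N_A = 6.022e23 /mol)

0.598 mg

Moles of photons: 2.32e18 / 6.022e23 = 3.853e-6 mol.
Fraction absorbed: 1 − 10^(−0.474) = 0.6643.
Photons absorbed: 0.6643 × 3.853e-6 = 2.560e-6 mol.
Product: Φ × n_abs = 0.92 × 2.560e-6 = 2.355e-6 mol.
Mass: 2.355e-6 × 253.8 = 5.977e-4 g = 0.598 mg.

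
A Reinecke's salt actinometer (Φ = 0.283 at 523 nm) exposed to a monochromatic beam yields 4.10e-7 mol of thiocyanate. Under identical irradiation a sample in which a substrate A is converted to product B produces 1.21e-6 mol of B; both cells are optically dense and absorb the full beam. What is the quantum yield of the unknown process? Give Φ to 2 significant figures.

Photons absorbed by the actinometer: 4.10e-7 / 0.283 = 1.449e-6 mol.
Φ(unknown) = 1.21e-6 / 1.449e-6 = 0.84.

Φ = 0.84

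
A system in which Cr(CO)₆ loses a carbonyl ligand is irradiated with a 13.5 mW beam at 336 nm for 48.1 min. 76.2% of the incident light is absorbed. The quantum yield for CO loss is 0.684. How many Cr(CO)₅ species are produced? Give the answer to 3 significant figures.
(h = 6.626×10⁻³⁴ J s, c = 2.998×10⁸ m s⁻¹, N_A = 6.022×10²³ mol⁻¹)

3.43×10¹⁹ species

Photon energy at 336 nm: hc/λ = (6.626×10⁻³⁴)(2.998×10⁸)/(336×10⁻⁹) = 5.912×10⁻¹⁹ J.
Energy delivered: (13.5 mW)(2886 s) = 38.96 J.
Photons incident: 38.96 / 5.912×10⁻¹⁹ = 6.590×10¹⁹, i.e. 6.590×10¹⁹/6.022×10²³ = 1.094×10⁻⁴ mol.
Photons absorbed: 0.762 × 1.094×10⁻⁴ = 8.336×10⁻⁵ mol.
Product: Φ × n_abs = 0.684 × 8.336×10⁻⁵ = 5.702×10⁻⁵ mol.
As a count: 5.702×10⁻⁵ × 6.022×10²³ = 3.43×10¹⁹.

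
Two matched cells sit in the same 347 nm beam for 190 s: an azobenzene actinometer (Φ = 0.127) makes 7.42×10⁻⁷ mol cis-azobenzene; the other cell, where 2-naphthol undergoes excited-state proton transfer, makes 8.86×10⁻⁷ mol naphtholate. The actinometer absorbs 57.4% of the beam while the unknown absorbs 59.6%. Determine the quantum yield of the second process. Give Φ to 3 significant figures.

Φ = 0.146

Photons absorbed by the actinometer: 7.42×10⁻⁷ / 0.127 = 5.843×10⁻⁶ mol.
Incident flux: 5.843×10⁻⁶ / 0.574 = 1.018×10⁻⁵ einstein.
Absorbed by unknown: 0.596 × 1.018×10⁻⁵ = 6.067×10⁻⁶ mol.
Φ(unknown) = 8.86×10⁻⁷ / 6.067×10⁻⁶ = 0.146.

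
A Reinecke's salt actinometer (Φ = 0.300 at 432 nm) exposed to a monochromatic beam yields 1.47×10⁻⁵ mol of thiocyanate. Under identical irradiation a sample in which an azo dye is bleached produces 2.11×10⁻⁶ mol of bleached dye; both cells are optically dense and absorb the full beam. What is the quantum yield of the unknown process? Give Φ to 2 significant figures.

Φ = 0.043

Photons absorbed by the actinometer: 1.47×10⁻⁵ / 0.300 = 4.900×10⁻⁵ mol.
Φ(unknown) = 2.11×10⁻⁶ / 4.900×10⁻⁵ = 0.043.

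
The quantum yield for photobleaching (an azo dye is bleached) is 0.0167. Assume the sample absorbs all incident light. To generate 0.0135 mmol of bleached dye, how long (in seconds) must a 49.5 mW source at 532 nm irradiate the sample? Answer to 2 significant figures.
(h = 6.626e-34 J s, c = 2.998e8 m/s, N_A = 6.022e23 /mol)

Product: 0.0135 mmol = 1.35e-5 mol.
Photons that must be absorbed: 1.35e-5 / 0.0167 = 8.084e-4 mol.
Photon energy: hc/λ = 3.734e-19 J; per mole, 2.249e5 J mol⁻¹.
Energy required: 8.084e-4 × 2.249e5 = 181.8 J.
Time: 181.8 J / 0.0495 W = 3700 s.

t ≈ 3700 s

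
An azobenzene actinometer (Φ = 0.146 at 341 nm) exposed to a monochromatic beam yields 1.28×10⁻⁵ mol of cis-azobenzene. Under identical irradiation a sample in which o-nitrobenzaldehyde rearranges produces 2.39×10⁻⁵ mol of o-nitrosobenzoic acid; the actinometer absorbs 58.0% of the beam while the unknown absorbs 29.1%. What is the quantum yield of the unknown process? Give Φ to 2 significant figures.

Photons absorbed by the actinometer: 1.28×10⁻⁵ / 0.146 = 8.767×10⁻⁵ mol.
Incident flux: 8.767×10⁻⁵ / 0.580 = 1.512×10⁻⁴ einstein.
Absorbed by unknown: 0.291 × 1.512×10⁻⁴ = 4.400×10⁻⁵ mol.
Φ(unknown) = 2.39×10⁻⁵ / 4.400×10⁻⁵ = 0.54.

Φ = 0.54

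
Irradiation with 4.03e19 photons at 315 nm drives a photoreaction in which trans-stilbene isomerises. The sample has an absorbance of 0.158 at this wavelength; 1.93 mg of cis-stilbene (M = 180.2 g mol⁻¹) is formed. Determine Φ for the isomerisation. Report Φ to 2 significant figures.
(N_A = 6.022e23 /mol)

Φ = 0.52

Product: 1.93 mg / 180.2 g mol⁻¹ = 1.071e-5 mol.
Moles of photons: 4.03e19 / 6.022e23 = 6.692e-5 mol.
Fraction absorbed: 1 − 10^(−0.158) = 0.3050.
Photons absorbed: 0.3050 × 6.692e-5 = 2.041e-5 mol.
Φ = 1.071e-5 mol / 2.041e-5 mol photons = 0.52.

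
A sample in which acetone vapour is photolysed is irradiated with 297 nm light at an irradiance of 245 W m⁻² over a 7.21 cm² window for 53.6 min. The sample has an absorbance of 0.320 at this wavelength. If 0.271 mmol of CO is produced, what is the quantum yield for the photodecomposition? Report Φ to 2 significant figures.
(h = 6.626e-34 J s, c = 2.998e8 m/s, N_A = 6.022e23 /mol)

Product: 0.271 mmol = 2.71e-4 mol.
Photon energy at 297 nm: hc/λ = (6.626e-34)(2.998e8)/(297e-9) = 6.688e-19 J.
Energy delivered: (245 W m⁻²)(7.21e-4 m²)(3216 s) = 568.1 J.
Photons incident: 568.1 / 6.688e-19 = 8.494e20, i.e. 8.494e20/6.022e23 = 0.001410 mol.
Fraction absorbed: 1 − 10^(−0.320) = 0.5214.
Photons absorbed: 0.5214 × 0.001410 = 7.352e-4 mol.
Φ = 2.71e-4 mol / 7.352e-4 mol photons = 0.37.

Φ = 0.37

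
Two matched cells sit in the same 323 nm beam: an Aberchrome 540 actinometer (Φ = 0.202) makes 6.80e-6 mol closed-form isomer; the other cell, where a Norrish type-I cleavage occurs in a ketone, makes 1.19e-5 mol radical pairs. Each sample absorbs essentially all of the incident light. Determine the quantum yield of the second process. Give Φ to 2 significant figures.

Φ = 0.35

Photons absorbed by the actinometer: 6.80e-6 / 0.202 = 3.366e-5 mol.
Φ(unknown) = 1.19e-5 / 3.366e-5 = 0.35.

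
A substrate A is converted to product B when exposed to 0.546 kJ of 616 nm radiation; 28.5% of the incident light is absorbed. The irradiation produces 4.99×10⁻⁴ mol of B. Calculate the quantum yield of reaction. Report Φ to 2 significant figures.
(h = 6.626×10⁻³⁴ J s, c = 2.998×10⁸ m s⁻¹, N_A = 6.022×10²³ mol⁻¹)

Photon energy at 616 nm: hc/λ = (6.626×10⁻³⁴)(2.998×10⁸)/(616×10⁻⁹) = 3.225×10⁻¹⁹ J.
Incident energy: 0.546 kJ = 546 J.
Photons incident: 546 / 3.225×10⁻¹⁹ = 1.693×10²¹, i.e. 1.693×10²¹/6.022×10²³ = 0.002811 mol.
Photons absorbed: 0.285 × 0.002811 = 8.011×10⁻⁴ mol.
Φ = 4.99×10⁻⁴ mol / 8.011×10⁻⁴ mol photons = 0.62.

Φ = 0.62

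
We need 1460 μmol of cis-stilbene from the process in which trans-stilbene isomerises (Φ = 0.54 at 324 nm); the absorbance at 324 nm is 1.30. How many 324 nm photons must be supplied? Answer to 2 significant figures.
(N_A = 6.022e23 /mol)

1.7e21 photons

Product: 1460 μmol = 0.00146 mol.
Photons that must be absorbed: 0.00146 / 0.54 = 0.002704 mol.
Fraction absorbed: 1 − 10^(−1.30) = 0.9499.
Incident photons needed: 0.002704 / 0.9499 = 0.002847 mol.
Photon count: 0.002847 × 6.022e23 = 1.7e21.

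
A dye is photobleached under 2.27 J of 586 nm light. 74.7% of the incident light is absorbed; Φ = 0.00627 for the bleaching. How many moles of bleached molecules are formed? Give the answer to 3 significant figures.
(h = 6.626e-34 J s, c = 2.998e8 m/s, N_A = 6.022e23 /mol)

5.21e-8 mol

Photon energy at 586 nm: hc/λ = (6.626e-34)(2.998e8)/(586e-9) = 3.390e-19 J.
Photons incident: 2.27 / 3.390e-19 = 6.696e18, i.e. 6.696e18/6.022e23 = 1.112e-5 mol.
Photons absorbed: 0.747 × 1.112e-5 = 8.307e-6 mol.
Product: Φ × n_abs = 0.00627 × 8.307e-6 = 5.208e-8 mol.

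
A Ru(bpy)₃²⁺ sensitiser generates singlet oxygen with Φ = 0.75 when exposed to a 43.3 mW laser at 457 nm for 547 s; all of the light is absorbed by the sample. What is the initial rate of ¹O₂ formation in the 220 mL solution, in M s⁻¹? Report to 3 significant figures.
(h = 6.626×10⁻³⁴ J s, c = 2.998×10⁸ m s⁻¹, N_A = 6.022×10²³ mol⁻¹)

5.64×10⁻⁷ M s⁻¹

Photon energy at 457 nm: hc/λ = (6.626×10⁻³⁴)(2.998×10⁸)/(457×10⁻⁹) = 4.347×10⁻¹⁹ J.
Energy delivered: (43.3 mW)(547 s) = 23.69 J.
Photons incident: 23.69 / 4.347×10⁻¹⁹ = 5.450×10¹⁹, i.e. 5.450×10¹⁹/6.022×10²³ = 9.050×10⁻⁵ mol.
Product formed: 0.75 × 9.050×10⁻⁵ = 6.788×10⁻⁵ mol.
Rate: 6.788×10⁻⁵ mol / (547 s × 0.22 L) = 5.64×10⁻⁷ M s⁻¹.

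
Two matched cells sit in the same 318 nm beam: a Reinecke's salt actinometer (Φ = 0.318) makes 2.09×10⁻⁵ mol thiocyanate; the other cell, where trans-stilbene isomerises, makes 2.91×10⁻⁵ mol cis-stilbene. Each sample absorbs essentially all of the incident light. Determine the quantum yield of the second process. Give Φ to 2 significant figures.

Photons absorbed by the actinometer: 2.09×10⁻⁵ / 0.318 = 6.572×10⁻⁵ mol.
Φ(unknown) = 2.91×10⁻⁵ / 6.572×10⁻⁵ = 0.44.

Φ = 0.44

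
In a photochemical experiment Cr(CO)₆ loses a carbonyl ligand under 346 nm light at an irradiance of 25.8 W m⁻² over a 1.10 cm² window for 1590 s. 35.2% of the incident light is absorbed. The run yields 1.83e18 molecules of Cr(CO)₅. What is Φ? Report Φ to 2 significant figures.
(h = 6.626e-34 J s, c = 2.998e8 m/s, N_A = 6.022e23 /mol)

Product: 1.83e18 / 6.022e23 = 3.039e-6 mol.
Photon energy at 346 nm: hc/λ = (6.626e-34)(2.998e8)/(346e-9) = 5.741e-19 J.
Energy delivered: (25.8 W m⁻²)(1.10e-4 m²)(1590 s) = 4.512 J.
Photons incident: 4.512 / 5.741e-19 = 7.859e18, i.e. 7.859e18/6.022e23 = 1.305e-5 mol.
Photons absorbed: 0.352 × 1.305e-5 = 4.594e-6 mol.
Φ = 3.039e-6 mol / 4.594e-6 mol photons = 0.66.

Φ = 0.66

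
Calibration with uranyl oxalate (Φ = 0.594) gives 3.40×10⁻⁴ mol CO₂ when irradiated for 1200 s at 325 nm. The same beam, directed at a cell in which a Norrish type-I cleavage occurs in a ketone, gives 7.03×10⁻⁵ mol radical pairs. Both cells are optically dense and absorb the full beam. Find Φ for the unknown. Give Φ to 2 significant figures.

Φ = 0.12

Photons absorbed by the actinometer: 3.40×10⁻⁴ / 0.594 = 5.724×10⁻⁴ mol.
Φ(unknown) = 7.03×10⁻⁵ / 5.724×10⁻⁴ = 0.12.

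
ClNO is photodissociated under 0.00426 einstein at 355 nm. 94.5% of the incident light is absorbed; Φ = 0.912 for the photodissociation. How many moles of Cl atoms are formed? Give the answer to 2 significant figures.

Photons absorbed: 0.945 × 0.00426 = 0.004026 mol.
Product: Φ × n_abs = 0.912 × 0.004026 = 0.003672 mol.

0.0037 mol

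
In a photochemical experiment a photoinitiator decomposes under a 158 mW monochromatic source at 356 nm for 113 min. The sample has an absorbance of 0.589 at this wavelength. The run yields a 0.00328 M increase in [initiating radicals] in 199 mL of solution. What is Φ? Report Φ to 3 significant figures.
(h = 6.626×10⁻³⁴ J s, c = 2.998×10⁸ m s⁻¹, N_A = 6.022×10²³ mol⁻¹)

Product: (0.00328 M)(0.199 L) = 6.527×10⁻⁴ mol.
Photon energy at 356 nm: hc/λ = (6.626×10⁻³⁴)(2.998×10⁸)/(356×10⁻⁹) = 5.580×10⁻¹⁹ J.
Energy delivered: (158 mW)(6780 s) = 1071 J.
Photons incident: 1071 / 5.580×10⁻¹⁹ = 1.919×10²¹, i.e. 1.919×10²¹/6.022×10²³ = 0.003187 mol.
Fraction absorbed: 1 − 10^(−0.589) = 0.7424.
Photons absorbed: 0.7424 × 0.003187 = 0.002366 mol.
Φ = 6.527×10⁻⁴ mol / 0.002366 mol photons = 0.276.

Φ = 0.276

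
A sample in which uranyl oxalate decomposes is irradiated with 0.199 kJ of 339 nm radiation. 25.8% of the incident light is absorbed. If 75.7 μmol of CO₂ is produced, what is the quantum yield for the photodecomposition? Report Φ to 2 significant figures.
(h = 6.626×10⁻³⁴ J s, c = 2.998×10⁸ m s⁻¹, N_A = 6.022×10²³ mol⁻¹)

Product: 75.7 μmol = 7.57×10⁻⁵ mol.
Photon energy at 339 nm: hc/λ = (6.626×10⁻³⁴)(2.998×10⁸)/(339×10⁻⁹) = 5.860×10⁻¹⁹ J.
Incident energy: 0.199 kJ = 199 J.
Photons incident: 199 / 5.860×10⁻¹⁹ = 3.396×10²⁰, i.e. 3.396×10²⁰/6.022×10²³ = 5.639×10⁻⁴ mol.
Photons absorbed: 0.258 × 5.639×10⁻⁴ = 1.455×10⁻⁴ mol.
Φ = 7.57×10⁻⁵ mol / 1.455×10⁻⁴ mol photons = 0.52.

Φ = 0.52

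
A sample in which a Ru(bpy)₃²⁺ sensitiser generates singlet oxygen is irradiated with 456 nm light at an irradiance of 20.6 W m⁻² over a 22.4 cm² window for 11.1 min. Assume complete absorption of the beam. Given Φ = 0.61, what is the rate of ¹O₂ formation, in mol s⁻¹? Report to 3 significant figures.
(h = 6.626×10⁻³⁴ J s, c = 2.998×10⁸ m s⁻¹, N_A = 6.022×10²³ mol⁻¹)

1.07×10⁻⁷ mol s⁻¹

Photon energy at 456 nm: hc/λ = (6.626×10⁻³⁴)(2.998×10⁸)/(456×10⁻⁹) = 4.356×10⁻¹⁹ J.
Energy delivered: (20.6 W m⁻²)(22.4×10⁻⁴ m²)(666 s) = 30.73 J.
Photons incident: 30.73 / 4.356×10⁻¹⁹ = 7.055×10¹⁹, i.e. 7.055×10¹⁹/6.022×10²³ = 1.172×10⁻⁴ mol.
Product formed: 0.61 × 1.172×10⁻⁴ = 7.149×10⁻⁵ mol.
Rate: 7.149×10⁻⁵ / 666 s = 1.07×10⁻⁷ mol s⁻¹.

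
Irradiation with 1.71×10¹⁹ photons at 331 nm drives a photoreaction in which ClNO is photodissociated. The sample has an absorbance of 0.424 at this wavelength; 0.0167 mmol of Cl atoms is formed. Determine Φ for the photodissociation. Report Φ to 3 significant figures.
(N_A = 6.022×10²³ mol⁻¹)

Product: 0.0167 mmol = 1.67×10⁻⁵ mol.
Moles of photons: 1.71×10¹⁹ / 6.022×10²³ = 2.840×10⁻⁵ mol.
Fraction absorbed: 1 − 10^(−0.424) = 0.6233.
Photons absorbed: 0.6233 × 2.840×10⁻⁵ = 1.770×10⁻⁵ mol.
Φ = 1.67×10⁻⁵ mol / 1.770×10⁻⁵ mol photons = 0.944.

Φ = 0.944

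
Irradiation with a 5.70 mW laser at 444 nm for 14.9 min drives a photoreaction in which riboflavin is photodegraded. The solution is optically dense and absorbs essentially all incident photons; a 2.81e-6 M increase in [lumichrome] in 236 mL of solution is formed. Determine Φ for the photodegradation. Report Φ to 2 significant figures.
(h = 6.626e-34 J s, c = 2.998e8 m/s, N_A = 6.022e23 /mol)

Φ = 0.035

Product: (2.81e-6 M)(0.236 L) = 6.632e-7 mol.
Photon energy at 444 nm: hc/λ = (6.626e-34)(2.998e8)/(444e-9) = 4.474e-19 J.
Energy delivered: (5.70 mW)(894 s) = 5.096 J.
Photons incident: 5.096 / 4.474e-19 = 1.139e19, i.e. 1.139e19/6.022e23 = 1.891e-5 mol.
Φ = 6.632e-7 mol / 1.891e-5 mol photons = 0.035.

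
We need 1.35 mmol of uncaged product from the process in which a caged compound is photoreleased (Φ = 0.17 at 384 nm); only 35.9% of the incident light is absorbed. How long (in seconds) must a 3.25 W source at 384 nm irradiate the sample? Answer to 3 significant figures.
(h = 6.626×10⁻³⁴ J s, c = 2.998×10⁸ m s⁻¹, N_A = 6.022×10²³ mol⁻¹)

Product: 1.35 mmol = 0.00135 mol.
Photons that must be absorbed: 0.00135 / 0.17 = 0.007941 mol.
Incident photons needed: 0.007941 / 0.359 = 0.02212 mol.
Photon energy: hc/λ = 5.173×10⁻¹⁹ J; per mole, 3.115×10⁵ J mol⁻¹.
Energy required: 0.02212 × 3.115×10⁵ = 6890 J.
Time: 6890 J / 3.25 W = 2120 s.

t ≈ 2120 s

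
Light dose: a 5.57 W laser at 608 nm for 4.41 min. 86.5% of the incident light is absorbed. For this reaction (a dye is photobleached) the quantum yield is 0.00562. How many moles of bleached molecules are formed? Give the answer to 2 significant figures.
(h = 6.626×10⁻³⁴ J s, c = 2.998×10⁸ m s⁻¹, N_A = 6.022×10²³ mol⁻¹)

3.6×10⁻⁵ mol

Photon energy at 608 nm: hc/λ = (6.626×10⁻³⁴)(2.998×10⁸)/(608×10⁻⁹) = 3.267×10⁻¹⁹ J.
Energy delivered: (5.57 W)(264.6 s) = 1474 J.
Photons incident: 1474 / 3.267×10⁻¹⁹ = 4.512×10²¹, i.e. 4.512×10²¹/6.022×10²³ = 0.007493 mol.
Photons absorbed: 0.865 × 0.007493 = 0.006481 mol.
Product: Φ × n_abs = 0.00562 × 0.006481 = 3.642×10⁻⁵ mol.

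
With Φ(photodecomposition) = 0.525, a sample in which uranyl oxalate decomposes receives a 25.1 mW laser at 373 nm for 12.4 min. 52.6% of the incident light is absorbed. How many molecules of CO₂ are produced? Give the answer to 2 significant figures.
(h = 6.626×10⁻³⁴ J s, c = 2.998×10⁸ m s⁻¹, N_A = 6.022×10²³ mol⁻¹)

9.7×10¹⁸ molecules

Photon energy at 373 nm: hc/λ = (6.626×10⁻³⁴)(2.998×10⁸)/(373×10⁻⁹) = 5.326×10⁻¹⁹ J.
Energy delivered: (25.1 mW)(744 s) = 18.67 J.
Photons incident: 18.67 / 5.326×10⁻¹⁹ = 3.505×10¹⁹, i.e. 3.505×10¹⁹/6.022×10²³ = 5.820×10⁻⁵ mol.
Photons absorbed: 0.526 × 5.820×10⁻⁵ = 3.061×10⁻⁵ mol.
Product: Φ × n_abs = 0.525 × 3.061×10⁻⁵ = 1.607×10⁻⁵ mol.
As a count: 1.607×10⁻⁵ × 6.022×10²³ = 9.7×10¹⁸.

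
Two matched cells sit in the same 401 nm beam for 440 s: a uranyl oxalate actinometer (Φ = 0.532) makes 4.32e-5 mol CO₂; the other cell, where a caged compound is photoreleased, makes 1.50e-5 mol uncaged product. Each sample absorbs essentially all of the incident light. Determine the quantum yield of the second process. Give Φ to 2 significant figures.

Φ = 0.18

Photons absorbed by the actinometer: 4.32e-5 / 0.532 = 8.120e-5 mol.
Φ(unknown) = 1.50e-5 / 8.120e-5 = 0.18.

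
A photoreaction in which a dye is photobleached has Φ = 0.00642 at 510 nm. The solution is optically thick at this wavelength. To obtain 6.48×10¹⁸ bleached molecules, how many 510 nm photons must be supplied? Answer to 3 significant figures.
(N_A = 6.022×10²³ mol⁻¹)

1.01×10²¹ photons

Product: 6.48×10¹⁸ / 6.022×10²³ = 1.076×10⁻⁵ mol.
Photons that must be absorbed: 1.076×10⁻⁵ / 0.00642 = 0.001676 mol.
Photon count: 0.001676 × 6.022×10²³ = 1.01×10²¹.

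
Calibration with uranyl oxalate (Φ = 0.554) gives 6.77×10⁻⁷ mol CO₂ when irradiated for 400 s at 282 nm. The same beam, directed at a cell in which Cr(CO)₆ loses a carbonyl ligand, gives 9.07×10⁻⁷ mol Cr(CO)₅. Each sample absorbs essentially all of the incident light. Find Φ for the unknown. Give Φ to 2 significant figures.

Φ = 0.74

Photons absorbed by the actinometer: 6.77×10⁻⁷ / 0.554 = 1.222×10⁻⁶ mol.
Φ(unknown) = 9.07×10⁻⁷ / 1.222×10⁻⁶ = 0.74.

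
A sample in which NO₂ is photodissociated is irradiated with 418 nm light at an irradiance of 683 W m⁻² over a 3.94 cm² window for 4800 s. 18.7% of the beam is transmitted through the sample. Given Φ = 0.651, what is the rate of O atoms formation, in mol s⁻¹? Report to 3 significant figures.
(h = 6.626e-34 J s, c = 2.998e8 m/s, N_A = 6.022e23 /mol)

Photon energy at 418 nm: hc/λ = (6.626e-34)(2.998e8)/(418e-9) = 4.752e-19 J.
Energy delivered: (683 W m⁻²)(3.94e-4 m²)(4800 s) = 1292 J.
Photons incident: 1292 / 4.752e-19 = 2.719e21, i.e. 2.719e21/6.022e23 = 0.004515 mol.
Fraction absorbed: 1 − 18.7/100 = 0.8130.
Photons absorbed: 0.8130 × 0.004515 = 0.003671 mol.
Product formed: 0.651 × 0.003671 = 0.002390 mol.
Rate: 0.002390 / 4800 s = 4.98e-7 mol s⁻¹.

4.98e-7 mol s⁻¹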